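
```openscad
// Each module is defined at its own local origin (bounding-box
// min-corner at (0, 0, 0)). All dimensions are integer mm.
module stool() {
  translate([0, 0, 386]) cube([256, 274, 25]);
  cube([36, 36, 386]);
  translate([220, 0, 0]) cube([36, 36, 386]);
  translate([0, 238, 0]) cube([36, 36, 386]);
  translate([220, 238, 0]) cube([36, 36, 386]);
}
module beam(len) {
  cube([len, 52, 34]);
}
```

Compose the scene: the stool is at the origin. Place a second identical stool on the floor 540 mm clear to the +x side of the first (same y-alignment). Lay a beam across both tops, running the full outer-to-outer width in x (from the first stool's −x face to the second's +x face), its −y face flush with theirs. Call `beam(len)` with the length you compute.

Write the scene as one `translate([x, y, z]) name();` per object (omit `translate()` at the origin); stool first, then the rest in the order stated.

stool();
translate([796, 0, 0]) stool();
translate([0, 0, 411]) beam(1052);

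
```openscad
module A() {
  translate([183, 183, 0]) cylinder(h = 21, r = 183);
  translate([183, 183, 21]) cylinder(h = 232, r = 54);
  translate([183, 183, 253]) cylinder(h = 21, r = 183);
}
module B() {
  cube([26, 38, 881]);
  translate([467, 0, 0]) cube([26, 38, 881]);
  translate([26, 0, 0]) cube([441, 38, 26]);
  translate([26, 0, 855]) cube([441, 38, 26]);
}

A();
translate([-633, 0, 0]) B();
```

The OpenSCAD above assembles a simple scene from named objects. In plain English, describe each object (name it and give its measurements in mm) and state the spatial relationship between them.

A is a spool: two coaxial disc flanges of radius 183 mm and thickness 21 mm, joined by a core cylinder of radius 54 mm and height 232 mm. The lower flange rests on z = 0 and the three cylinders share a vertical axis.

B is a rectangular picture frame lying in the x–z plane (depth along y). The opening is 441 mm wide (x) by 829 mm tall (z), surrounded by a border 26 mm wide on all four sides. The frame is 38 mm deep and is made of two full-height vertical stiles with two horizontal rails fitted between them.

The picture frame is on the floor beside the spool on its −x side.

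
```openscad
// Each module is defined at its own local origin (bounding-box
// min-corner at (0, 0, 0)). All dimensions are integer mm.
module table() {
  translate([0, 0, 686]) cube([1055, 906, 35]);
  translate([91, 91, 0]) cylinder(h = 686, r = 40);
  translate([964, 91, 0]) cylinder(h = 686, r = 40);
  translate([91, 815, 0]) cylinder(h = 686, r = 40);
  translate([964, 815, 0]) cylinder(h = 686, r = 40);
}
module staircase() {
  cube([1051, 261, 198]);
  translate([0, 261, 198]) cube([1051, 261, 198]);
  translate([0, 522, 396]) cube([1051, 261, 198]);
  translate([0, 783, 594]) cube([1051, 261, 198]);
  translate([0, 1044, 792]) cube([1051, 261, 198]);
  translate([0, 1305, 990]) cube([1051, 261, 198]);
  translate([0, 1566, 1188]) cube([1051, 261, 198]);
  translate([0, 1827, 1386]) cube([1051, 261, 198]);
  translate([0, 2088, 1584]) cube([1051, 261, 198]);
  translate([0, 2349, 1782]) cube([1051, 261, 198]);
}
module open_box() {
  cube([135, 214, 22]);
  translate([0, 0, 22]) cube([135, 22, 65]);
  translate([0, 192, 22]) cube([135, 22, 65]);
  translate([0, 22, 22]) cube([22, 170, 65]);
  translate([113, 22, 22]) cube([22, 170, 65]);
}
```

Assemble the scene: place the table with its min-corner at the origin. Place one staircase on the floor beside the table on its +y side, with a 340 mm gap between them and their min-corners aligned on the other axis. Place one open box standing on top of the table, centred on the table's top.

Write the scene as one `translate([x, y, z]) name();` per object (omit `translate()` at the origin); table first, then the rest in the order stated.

table();
translate([0, 1246, 0]) staircase();
translate([460, 346, 721]) open_box();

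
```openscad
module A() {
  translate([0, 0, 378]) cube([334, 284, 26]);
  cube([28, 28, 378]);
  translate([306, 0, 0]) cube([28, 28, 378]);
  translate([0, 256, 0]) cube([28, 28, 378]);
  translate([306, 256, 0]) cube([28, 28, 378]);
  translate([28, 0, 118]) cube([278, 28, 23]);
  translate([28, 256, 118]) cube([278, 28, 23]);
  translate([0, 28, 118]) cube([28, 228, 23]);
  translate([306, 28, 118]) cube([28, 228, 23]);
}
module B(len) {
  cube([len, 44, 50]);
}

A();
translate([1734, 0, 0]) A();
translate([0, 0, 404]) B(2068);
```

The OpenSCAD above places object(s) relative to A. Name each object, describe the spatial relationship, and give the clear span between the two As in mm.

A is a stool. B is a beam. A beam spans the tops of two stools. The clear span between the two stools is 1400 mm.

Second stool starts at x = 1734; first ends at x = 334; clear span = 1734 − 334 = 1400 mm.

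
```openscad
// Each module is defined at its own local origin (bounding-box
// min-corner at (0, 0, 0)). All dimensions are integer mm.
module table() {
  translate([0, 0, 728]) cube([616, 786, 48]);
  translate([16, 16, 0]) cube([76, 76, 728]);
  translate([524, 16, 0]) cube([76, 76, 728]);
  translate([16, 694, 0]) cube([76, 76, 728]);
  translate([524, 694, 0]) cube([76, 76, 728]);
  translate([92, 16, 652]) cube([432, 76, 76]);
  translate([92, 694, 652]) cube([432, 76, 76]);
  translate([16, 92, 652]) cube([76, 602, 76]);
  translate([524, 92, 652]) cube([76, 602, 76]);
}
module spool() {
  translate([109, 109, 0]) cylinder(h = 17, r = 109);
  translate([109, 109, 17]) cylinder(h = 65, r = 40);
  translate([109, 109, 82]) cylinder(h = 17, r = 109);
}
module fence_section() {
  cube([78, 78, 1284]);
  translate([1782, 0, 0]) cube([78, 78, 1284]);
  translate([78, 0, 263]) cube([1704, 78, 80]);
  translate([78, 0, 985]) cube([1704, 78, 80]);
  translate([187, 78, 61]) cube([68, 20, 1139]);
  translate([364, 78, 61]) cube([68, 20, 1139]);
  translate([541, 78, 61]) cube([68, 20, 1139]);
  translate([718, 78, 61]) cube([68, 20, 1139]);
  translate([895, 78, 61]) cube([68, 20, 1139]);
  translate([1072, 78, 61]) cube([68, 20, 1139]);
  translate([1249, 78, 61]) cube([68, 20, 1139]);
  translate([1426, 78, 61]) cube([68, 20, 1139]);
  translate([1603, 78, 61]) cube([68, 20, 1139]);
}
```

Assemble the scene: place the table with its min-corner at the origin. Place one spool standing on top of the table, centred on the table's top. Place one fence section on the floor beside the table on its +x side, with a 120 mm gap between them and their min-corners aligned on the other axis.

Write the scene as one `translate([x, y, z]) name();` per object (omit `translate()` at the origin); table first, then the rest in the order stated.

table();
translate([199, 284, 776]) spool();
translate([736, 0, 0]) fence_section();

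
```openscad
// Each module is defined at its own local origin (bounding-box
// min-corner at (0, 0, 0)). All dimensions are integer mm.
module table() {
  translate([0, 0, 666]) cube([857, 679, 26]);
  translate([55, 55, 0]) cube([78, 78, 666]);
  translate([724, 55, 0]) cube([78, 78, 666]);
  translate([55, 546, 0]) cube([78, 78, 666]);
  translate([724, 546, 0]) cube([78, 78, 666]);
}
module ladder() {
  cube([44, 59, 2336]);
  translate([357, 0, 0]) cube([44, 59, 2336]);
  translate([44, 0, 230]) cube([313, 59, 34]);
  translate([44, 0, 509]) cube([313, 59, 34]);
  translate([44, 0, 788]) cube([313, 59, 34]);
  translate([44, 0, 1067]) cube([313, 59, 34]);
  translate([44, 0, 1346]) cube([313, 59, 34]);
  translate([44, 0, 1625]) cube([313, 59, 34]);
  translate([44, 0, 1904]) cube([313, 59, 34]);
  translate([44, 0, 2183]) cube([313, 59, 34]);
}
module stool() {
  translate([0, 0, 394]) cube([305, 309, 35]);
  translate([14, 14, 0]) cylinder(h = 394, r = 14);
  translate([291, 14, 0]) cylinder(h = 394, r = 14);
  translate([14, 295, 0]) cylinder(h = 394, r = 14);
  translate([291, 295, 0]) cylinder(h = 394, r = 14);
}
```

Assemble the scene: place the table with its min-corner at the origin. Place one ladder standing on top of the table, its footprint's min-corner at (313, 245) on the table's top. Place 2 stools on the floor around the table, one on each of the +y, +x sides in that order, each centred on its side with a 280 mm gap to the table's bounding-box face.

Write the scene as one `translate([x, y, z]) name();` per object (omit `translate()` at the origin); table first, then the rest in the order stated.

table();
translate([313, 245, 692]) ladder();
translate([276, 959, 0]) stool();
translate([1137, 185, 0]) stool();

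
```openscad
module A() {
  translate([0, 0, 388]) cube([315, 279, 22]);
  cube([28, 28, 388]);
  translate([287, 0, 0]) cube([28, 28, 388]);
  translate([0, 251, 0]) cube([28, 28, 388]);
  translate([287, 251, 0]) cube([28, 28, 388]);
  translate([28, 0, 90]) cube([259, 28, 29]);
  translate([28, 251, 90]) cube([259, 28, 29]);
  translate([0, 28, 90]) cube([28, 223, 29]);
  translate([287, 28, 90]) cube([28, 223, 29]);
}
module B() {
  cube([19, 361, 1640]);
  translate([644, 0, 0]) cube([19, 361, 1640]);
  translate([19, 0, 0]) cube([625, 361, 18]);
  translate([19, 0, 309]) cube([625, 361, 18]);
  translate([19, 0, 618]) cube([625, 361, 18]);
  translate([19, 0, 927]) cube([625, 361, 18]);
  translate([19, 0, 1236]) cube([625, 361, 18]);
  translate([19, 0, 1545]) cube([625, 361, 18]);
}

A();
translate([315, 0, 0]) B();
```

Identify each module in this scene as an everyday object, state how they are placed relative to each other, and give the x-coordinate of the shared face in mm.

A is a stool. B is a bookshelf. The bookshelf is against the stool's +x side, with their −y faces flush. The x-coordinate of the shared face is 315 mm.

The stool's +x face and the bookshelf's −x face are both at x = 315 mm.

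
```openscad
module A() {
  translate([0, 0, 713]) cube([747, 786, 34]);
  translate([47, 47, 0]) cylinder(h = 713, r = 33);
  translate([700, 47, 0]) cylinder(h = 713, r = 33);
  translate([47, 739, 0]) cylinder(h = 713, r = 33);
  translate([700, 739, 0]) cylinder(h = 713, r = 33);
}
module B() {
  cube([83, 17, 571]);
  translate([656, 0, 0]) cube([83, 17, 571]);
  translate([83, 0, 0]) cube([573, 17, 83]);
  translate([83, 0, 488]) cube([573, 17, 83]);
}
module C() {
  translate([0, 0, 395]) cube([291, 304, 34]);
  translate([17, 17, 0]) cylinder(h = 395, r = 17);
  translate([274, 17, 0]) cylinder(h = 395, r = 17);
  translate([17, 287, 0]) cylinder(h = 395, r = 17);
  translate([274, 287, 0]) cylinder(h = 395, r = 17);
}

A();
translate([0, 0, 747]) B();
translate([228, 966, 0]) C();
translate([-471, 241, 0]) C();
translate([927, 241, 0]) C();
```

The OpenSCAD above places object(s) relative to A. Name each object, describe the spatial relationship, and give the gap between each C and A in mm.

A is a table. B is a picture frame. C is a stool. The picture frame is on top of the table. Three stools sit around the table at the +y, −x, +x sides. The gap between each stool and the table is 180 mm.

Each stool's nearest face is 180 mm from the table's bounding box.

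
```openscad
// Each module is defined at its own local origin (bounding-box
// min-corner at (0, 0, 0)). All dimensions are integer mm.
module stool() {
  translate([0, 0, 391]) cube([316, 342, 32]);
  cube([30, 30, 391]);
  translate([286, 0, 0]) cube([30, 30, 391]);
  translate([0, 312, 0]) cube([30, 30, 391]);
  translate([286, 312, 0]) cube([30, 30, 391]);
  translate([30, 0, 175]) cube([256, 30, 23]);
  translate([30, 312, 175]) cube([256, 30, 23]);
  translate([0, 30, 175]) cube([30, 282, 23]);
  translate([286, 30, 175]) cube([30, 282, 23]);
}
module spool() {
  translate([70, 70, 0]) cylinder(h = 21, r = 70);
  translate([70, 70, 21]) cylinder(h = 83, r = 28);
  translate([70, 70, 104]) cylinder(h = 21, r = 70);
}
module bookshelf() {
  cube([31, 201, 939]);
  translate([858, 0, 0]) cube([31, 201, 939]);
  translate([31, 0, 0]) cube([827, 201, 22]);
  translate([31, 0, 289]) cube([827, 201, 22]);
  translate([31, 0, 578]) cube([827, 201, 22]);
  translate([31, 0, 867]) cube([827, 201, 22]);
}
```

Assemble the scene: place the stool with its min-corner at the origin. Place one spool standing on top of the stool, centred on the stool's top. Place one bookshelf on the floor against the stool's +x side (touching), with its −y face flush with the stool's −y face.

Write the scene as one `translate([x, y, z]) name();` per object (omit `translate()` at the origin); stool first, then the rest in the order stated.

stool();
translate([88, 101, 423]) spool();
translate([316, 0, 0]) bookshelf();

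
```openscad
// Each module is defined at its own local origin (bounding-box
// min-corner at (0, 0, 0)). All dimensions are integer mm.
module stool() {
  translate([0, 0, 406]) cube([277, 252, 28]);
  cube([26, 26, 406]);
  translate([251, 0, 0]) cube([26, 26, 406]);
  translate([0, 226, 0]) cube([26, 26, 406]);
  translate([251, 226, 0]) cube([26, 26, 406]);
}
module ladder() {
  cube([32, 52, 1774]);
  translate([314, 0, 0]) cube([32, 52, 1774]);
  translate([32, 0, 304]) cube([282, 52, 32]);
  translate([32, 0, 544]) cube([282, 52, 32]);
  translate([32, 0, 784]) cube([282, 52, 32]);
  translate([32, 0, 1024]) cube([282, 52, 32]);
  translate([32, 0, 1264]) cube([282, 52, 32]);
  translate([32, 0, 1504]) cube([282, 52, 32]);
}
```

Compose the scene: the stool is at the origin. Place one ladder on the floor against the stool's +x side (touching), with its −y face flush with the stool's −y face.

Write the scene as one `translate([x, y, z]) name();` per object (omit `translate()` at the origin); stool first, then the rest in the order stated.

stool();
translate([277, 0, 0]) ladder();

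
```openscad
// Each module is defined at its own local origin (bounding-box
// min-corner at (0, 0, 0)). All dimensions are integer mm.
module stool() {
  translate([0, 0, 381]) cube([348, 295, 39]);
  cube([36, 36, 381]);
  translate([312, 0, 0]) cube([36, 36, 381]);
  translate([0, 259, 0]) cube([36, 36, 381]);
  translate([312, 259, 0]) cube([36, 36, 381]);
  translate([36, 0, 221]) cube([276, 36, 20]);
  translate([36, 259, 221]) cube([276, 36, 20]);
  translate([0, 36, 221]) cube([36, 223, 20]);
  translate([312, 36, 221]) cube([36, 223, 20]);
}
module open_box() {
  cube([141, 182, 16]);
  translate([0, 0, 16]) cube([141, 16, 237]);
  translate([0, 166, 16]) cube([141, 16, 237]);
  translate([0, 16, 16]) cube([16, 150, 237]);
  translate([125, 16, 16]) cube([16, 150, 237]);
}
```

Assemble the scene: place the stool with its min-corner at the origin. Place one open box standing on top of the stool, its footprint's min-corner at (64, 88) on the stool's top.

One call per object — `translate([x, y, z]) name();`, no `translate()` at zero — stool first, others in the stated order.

stool();
translate([64, 88, 420]) open_box();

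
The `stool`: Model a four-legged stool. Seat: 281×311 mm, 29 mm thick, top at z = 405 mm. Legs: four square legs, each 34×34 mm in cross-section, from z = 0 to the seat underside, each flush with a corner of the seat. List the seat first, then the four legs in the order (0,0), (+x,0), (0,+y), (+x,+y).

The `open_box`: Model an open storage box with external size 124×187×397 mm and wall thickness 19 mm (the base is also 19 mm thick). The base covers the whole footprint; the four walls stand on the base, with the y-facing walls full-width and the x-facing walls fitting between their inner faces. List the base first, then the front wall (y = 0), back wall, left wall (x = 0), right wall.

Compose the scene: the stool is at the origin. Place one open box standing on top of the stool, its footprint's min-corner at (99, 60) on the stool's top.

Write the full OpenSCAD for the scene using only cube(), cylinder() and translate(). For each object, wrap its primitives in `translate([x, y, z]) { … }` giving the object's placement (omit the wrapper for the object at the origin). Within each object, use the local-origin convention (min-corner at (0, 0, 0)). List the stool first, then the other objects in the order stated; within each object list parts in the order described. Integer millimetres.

translate([0, 0, 376]) cube([281, 311, 29]);
cube([34, 34, 376]);
translate([247, 0, 0]) cube([34, 34, 376]);
translate([0, 277, 0]) cube([34, 34, 376]);
translate([247, 277, 0]) cube([34, 34, 376]);
translate([99, 60, 405]) {
  cube([124, 187, 19]);
  translate([0, 0, 19]) cube([124, 19, 378]);
  translate([0, 168, 19]) cube([124, 19, 378]);
  translate([0, 19, 19]) cube([19, 149, 378]);
  translate([105, 19, 19]) cube([19, 149, 378]);
}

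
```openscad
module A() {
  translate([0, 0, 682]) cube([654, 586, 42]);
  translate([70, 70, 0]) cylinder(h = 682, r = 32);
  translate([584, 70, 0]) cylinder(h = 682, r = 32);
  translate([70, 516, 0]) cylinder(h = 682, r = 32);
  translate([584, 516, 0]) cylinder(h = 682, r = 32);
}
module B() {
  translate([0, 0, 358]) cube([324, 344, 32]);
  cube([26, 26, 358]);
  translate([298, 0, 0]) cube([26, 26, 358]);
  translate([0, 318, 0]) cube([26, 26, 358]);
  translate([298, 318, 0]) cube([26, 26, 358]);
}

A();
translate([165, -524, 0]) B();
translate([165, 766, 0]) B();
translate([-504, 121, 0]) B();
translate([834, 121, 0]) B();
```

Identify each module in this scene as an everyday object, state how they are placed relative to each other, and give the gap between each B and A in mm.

Each stool's nearest face is 180 mm from the table's bounding box.

A is a table. B is a stool. Four stools sit around the table at the −y, +y, −x, +x sides. The gap between each stool and the table is 180 mm.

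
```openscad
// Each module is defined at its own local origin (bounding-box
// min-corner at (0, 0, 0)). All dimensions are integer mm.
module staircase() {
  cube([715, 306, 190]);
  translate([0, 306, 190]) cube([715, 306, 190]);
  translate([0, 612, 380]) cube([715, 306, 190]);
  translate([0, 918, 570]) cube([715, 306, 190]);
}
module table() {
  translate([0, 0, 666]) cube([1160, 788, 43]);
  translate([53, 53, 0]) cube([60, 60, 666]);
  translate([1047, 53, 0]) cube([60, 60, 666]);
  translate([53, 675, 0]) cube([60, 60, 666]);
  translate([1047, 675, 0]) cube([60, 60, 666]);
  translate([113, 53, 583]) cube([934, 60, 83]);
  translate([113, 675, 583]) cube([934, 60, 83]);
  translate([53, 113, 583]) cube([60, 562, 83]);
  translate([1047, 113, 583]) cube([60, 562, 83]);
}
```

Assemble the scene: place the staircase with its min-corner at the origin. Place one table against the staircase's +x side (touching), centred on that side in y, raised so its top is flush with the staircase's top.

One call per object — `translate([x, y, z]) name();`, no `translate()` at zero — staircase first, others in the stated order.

staircase();
translate([715, 218, 51]) table();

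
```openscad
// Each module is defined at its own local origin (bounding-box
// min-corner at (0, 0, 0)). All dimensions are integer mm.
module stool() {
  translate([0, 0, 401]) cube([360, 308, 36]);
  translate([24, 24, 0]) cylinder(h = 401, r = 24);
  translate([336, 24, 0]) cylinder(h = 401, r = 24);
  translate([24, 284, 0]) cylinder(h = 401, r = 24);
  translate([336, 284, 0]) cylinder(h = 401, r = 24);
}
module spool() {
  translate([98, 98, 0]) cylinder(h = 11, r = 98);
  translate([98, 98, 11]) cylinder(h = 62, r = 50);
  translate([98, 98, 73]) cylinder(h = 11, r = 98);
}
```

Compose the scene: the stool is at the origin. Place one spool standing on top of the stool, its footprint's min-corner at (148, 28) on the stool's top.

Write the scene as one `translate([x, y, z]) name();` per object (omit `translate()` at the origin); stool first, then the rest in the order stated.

stool();
translate([148, 28, 437]) spool();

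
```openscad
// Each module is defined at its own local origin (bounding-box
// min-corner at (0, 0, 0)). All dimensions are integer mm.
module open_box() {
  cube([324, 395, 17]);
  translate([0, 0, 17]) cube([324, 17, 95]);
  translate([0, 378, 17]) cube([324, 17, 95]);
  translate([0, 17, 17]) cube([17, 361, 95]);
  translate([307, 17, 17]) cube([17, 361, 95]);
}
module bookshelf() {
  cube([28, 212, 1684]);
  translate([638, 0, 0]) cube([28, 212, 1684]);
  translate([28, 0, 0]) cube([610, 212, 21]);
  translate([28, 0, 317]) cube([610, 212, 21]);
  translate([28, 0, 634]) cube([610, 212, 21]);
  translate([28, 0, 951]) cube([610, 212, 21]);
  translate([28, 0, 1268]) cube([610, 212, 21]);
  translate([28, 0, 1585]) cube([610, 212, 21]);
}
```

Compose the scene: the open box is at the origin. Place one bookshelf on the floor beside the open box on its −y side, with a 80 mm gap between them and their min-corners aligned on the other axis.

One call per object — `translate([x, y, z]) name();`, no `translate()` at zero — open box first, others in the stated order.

open_box();
translate([0, -292, 0]) bookshelf();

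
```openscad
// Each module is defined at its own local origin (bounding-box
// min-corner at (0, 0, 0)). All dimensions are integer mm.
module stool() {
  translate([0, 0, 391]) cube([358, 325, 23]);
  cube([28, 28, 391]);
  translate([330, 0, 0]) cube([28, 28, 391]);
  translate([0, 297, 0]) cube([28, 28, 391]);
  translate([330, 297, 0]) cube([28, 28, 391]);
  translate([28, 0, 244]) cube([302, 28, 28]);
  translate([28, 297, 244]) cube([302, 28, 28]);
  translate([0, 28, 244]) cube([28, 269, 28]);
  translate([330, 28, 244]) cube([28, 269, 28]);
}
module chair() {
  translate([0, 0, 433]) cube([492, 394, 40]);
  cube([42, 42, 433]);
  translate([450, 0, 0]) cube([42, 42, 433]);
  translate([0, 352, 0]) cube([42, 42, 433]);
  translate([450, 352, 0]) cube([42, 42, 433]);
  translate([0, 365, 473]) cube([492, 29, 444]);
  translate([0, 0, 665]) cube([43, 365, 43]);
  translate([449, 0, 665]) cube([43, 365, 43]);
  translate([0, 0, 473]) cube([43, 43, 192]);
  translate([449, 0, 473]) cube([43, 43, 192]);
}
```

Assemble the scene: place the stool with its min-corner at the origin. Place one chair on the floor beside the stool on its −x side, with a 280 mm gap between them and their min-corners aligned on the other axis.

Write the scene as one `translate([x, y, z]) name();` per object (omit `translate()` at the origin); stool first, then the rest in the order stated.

stool();
translate([-772, 0, 0]) chair();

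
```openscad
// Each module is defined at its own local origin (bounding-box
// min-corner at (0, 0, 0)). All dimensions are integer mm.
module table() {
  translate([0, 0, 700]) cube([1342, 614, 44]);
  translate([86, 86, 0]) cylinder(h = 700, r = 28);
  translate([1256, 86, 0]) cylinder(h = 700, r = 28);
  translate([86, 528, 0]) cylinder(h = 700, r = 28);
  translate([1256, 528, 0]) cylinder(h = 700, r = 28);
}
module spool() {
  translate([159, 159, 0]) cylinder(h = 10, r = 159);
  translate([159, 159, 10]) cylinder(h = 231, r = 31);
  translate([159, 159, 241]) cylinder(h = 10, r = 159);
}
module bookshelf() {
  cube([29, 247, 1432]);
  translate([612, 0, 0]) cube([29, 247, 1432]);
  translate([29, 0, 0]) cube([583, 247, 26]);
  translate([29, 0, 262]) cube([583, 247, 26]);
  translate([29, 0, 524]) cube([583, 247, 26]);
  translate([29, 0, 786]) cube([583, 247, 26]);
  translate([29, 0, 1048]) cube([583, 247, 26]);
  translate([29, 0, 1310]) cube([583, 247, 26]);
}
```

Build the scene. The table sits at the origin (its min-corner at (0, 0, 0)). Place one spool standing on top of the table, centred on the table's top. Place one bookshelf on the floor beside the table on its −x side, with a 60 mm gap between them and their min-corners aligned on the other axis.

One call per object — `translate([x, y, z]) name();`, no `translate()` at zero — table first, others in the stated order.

table();
translate([512, 148, 744]) spool();
translate([-701, 0, 0]) bookshelf();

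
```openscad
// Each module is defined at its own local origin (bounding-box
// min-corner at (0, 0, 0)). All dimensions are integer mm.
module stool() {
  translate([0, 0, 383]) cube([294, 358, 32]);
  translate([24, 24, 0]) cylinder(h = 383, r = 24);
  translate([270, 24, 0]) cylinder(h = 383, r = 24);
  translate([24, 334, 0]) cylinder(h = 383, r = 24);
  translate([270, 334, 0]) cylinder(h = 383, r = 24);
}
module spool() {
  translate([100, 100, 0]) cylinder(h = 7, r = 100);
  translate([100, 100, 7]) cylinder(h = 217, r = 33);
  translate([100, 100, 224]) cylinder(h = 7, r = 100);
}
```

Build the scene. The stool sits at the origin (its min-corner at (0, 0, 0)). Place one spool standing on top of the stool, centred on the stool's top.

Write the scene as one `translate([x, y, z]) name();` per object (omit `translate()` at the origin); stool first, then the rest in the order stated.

stool();
translate([47, 79, 415]) spool();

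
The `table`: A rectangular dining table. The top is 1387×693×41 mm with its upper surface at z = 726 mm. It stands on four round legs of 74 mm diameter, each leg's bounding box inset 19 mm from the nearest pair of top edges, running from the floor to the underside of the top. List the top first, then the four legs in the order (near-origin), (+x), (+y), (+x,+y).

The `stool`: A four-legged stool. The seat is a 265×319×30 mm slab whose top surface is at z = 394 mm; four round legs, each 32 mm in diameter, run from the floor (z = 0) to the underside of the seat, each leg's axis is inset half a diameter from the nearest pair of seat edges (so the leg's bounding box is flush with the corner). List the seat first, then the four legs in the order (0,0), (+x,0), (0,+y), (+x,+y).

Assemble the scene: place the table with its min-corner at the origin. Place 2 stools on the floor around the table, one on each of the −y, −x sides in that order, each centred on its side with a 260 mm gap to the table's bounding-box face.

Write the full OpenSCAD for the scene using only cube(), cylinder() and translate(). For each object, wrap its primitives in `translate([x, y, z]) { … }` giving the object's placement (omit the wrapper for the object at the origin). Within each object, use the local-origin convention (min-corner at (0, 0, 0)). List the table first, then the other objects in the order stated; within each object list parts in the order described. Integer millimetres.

translate([0, 0, 685]) cube([1387, 693, 41]);
translate([56, 56, 0]) cylinder(h = 685, r = 37);
translate([1331, 56, 0]) cylinder(h = 685, r = 37);
translate([56, 637, 0]) cylinder(h = 685, r = 37);
translate([1331, 637, 0]) cylinder(h = 685, r = 37);
translate([561, -579, 0]) {
  translate([0, 0, 364]) cube([265, 319, 30]);
  translate([16, 16, 0]) cylinder(h = 364, r = 16);
  translate([249, 16, 0]) cylinder(h = 364, r = 16);
  translate([16, 303, 0]) cylinder(h = 364, r = 16);
  translate([249, 303, 0]) cylinder(h = 364, r = 16);
}
translate([-525, 187, 0]) {
  translate([0, 0, 364]) cube([265, 319, 30]);
  translate([16, 16, 0]) cylinder(h = 364, r = 16);
  translate([249, 16, 0]) cylinder(h = 364, r = 16);
  translate([16, 303, 0]) cylinder(h = 364, r = 16);
  translate([249, 303, 0]) cylinder(h = 364, r = 16);
}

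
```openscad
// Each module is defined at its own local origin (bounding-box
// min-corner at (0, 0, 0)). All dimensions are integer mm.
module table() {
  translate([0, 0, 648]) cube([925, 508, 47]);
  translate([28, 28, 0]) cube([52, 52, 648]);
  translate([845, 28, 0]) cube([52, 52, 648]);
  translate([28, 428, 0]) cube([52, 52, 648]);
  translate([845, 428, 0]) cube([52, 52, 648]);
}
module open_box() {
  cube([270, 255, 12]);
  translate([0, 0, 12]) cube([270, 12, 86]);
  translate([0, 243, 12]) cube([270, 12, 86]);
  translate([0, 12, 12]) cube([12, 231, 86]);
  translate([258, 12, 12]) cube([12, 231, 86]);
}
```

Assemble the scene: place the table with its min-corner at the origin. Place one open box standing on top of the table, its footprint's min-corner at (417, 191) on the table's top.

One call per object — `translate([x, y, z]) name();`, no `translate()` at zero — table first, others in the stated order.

table();
translate([417, 191, 695]) open_box();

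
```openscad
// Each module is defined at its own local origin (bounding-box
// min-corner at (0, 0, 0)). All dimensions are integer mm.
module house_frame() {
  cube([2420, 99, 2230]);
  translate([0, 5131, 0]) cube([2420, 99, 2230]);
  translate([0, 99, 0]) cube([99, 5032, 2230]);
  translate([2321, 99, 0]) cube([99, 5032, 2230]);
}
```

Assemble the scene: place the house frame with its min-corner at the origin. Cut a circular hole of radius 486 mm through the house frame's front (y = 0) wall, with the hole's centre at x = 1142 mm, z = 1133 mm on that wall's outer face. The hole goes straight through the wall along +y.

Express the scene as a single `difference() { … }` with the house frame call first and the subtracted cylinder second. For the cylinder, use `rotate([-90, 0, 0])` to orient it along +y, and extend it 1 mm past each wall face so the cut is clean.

difference() {
  house_frame();
  translate([1142, -1, 1133]) rotate([-90, 0, 0]) cylinder(h = 101, r = 486);
}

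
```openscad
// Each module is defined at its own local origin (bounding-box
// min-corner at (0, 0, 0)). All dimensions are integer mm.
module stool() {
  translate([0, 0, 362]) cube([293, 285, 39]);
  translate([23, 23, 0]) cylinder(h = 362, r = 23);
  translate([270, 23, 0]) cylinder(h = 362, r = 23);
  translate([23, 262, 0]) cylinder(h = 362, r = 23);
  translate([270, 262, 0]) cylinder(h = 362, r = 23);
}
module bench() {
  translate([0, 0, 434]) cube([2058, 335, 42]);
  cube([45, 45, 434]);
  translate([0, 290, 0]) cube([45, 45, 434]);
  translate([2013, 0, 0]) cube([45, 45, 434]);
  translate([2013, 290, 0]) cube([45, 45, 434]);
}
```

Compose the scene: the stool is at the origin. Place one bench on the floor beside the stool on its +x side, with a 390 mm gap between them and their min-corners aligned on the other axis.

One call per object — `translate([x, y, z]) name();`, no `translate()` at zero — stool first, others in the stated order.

stool();
translate([683, 0, 0]) bench();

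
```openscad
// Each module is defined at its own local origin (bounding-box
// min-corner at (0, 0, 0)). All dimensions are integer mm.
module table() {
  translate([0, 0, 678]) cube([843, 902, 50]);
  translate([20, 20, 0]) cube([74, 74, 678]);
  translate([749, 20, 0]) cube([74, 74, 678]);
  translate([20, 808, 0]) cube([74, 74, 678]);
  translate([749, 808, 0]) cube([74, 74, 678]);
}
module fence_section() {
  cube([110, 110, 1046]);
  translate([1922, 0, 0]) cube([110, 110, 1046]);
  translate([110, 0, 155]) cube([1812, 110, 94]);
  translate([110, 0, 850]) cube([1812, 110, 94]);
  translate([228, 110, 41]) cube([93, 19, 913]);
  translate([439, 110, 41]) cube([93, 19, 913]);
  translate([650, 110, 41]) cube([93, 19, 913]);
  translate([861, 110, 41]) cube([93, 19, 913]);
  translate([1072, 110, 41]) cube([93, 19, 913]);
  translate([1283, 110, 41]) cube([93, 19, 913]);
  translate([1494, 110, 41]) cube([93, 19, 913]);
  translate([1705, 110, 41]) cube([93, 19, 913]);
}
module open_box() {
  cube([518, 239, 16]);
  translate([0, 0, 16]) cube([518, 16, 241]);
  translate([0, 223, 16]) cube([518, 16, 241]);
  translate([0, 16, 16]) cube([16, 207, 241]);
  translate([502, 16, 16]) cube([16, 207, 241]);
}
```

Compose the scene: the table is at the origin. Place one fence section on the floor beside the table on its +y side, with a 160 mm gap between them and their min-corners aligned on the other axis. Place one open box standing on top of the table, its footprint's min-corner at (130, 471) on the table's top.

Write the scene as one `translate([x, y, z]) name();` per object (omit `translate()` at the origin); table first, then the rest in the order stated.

table();
translate([0, 1062, 0]) fence_section();
translate([130, 471, 728]) open_box();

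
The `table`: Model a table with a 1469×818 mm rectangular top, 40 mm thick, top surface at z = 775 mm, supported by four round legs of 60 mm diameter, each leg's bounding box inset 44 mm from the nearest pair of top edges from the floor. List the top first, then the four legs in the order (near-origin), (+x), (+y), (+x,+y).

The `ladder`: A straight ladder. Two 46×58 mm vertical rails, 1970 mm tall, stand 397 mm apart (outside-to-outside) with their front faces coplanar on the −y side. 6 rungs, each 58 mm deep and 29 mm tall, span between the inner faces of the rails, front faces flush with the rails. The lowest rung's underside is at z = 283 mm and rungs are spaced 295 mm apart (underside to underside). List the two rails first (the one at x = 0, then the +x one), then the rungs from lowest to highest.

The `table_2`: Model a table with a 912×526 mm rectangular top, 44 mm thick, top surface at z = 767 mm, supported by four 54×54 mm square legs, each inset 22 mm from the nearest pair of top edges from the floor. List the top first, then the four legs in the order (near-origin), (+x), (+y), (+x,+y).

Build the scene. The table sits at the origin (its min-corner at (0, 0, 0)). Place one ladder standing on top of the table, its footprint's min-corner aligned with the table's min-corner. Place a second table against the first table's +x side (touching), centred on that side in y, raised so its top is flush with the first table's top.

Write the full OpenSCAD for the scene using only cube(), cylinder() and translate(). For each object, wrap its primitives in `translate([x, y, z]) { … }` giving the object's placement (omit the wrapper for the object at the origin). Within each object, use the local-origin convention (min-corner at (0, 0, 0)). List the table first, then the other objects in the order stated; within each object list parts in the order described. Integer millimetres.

translate([0, 0, 735]) cube([1469, 818, 40]);
translate([74, 74, 0]) cylinder(h = 735, r = 30);
translate([1395, 74, 0]) cylinder(h = 735, r = 30);
translate([74, 744, 0]) cylinder(h = 735, r = 30);
translate([1395, 744, 0]) cylinder(h = 735, r = 30);
translate([0, 0, 775]) {
  cube([46, 58, 1970]);
  translate([351, 0, 0]) cube([46, 58, 1970]);
  translate([46, 0, 283]) cube([305, 58, 29]);
  translate([46, 0, 578]) cube([305, 58, 29]);
  translate([46, 0, 873]) cube([305, 58, 29]);
  translate([46, 0, 1168]) cube([305, 58, 29]);
  translate([46, 0, 1463]) cube([305, 58, 29]);
  translate([46, 0, 1758]) cube([305, 58, 29]);
}
translate([1469, 146, 8]) {
  translate([0, 0, 723]) cube([912, 526, 44]);
  translate([22, 22, 0]) cube([54, 54, 723]);
  translate([836, 22, 0]) cube([54, 54, 723]);
  translate([22, 450, 0]) cube([54, 54, 723]);
  translate([836, 450, 0]) cube([54, 54, 723]);
}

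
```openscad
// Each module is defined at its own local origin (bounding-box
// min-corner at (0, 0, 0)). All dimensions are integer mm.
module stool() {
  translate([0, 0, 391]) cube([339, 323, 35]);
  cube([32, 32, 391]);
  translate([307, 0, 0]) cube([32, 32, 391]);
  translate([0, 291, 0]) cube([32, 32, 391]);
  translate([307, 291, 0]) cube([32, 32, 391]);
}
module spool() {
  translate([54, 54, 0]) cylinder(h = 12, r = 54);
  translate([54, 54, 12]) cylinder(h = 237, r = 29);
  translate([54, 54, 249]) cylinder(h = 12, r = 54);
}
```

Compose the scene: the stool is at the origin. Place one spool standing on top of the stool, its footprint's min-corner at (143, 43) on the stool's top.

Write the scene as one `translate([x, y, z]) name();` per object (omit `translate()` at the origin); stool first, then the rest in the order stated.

stool();
translate([143, 43, 426]) spool();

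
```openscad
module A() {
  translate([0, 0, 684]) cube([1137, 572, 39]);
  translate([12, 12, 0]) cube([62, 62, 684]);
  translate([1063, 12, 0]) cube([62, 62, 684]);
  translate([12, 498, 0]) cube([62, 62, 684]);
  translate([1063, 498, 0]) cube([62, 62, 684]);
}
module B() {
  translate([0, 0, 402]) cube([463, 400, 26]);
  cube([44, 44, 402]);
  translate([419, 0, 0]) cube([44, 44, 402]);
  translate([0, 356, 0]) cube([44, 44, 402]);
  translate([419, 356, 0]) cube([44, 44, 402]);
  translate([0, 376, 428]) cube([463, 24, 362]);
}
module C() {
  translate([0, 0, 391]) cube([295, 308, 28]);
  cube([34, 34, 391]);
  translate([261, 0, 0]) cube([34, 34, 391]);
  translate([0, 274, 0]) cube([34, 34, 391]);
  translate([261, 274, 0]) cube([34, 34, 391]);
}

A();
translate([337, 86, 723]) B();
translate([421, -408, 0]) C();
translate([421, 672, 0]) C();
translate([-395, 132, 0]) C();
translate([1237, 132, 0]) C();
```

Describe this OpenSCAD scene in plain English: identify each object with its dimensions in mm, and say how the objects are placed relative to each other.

A is a rectangular dining table. The top is 1137×572×39 mm with its upper surface at z = 723 mm. It stands on four 62×62 mm square legs, each inset 12 mm from the nearest pair of top edges, running from the floor to the underside of the top.

B is a chair. The seat is a 463×400×26 mm slab with its top at z = 428 mm, on four 44×44 mm corner legs (flush with the seat edges, standing on z = 0). A flat backrest 24 mm thick, 362 mm tall, spans the full seat width and rises from the seat top along its +y edge, rear face flush with the rear of the seat.

C is a four-legged stool. The seat is 295×308 mm, 28 mm thick, top at z = 419 mm. It stands on four square legs, each 34×34 mm in cross-section, from z = 0 to the seat underside, each flush with a corner of the seat.

The chair is on top of the table, centred. Four stools sit around the table at the −y, +y, −x, +x sides.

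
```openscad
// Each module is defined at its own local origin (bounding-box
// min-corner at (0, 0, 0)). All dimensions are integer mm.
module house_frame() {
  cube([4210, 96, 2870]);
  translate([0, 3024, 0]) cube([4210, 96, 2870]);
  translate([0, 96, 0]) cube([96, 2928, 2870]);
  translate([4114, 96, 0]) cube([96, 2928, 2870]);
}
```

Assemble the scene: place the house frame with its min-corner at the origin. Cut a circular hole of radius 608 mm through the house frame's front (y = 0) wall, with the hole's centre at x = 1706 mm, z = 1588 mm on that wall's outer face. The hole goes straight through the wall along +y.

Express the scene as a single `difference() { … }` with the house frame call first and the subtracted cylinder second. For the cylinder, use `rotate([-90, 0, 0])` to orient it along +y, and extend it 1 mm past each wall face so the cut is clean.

difference() {
  house_frame();
  translate([1706, -1, 1588]) rotate([-90, 0, 0]) cylinder(h = 98, r = 608);
}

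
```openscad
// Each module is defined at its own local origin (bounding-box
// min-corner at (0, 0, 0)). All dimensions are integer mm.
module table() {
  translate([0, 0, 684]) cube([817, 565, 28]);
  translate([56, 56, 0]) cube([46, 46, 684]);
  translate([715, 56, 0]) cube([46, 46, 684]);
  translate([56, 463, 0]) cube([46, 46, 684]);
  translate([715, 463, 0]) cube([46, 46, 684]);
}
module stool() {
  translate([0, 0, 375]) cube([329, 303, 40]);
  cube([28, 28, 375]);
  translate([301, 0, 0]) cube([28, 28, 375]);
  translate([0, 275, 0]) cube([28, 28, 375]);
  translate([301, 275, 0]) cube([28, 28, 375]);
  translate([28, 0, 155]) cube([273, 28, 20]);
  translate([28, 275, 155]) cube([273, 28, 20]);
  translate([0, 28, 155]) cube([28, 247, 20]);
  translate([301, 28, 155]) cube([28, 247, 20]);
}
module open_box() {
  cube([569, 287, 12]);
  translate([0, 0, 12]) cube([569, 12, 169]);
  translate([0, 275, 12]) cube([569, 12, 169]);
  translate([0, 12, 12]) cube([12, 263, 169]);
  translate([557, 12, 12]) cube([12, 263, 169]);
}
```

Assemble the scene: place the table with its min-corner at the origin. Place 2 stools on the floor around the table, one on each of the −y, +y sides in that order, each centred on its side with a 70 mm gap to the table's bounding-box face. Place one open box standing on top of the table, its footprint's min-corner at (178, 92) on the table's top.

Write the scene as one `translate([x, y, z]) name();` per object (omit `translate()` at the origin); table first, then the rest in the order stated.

table();
translate([244, -373, 0]) stool();
translate([244, 635, 0]) stool();
translate([178, 92, 712]) open_box();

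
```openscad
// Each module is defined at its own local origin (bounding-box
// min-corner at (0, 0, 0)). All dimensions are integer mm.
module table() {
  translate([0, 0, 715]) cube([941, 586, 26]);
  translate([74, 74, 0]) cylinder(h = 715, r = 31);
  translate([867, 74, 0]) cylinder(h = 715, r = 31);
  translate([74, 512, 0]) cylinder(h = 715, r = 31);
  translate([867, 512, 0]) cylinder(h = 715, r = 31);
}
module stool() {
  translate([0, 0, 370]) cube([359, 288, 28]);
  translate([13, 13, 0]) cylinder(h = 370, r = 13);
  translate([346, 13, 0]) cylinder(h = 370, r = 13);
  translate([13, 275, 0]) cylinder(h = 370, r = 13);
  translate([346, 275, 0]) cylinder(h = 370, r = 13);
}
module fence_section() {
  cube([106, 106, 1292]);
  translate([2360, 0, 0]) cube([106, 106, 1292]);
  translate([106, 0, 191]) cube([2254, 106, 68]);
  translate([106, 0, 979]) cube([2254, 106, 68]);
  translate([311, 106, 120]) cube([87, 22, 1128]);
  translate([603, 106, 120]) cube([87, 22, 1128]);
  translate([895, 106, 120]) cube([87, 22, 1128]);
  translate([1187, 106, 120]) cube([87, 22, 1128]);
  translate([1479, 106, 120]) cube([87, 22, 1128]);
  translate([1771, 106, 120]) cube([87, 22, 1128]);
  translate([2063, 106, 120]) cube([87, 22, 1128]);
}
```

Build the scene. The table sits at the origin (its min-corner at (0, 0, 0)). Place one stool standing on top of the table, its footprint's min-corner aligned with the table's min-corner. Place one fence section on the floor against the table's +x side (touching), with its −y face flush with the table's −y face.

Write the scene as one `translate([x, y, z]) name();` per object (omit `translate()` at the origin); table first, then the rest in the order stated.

table();
translate([0, 0, 741]) stool();
translate([941, 0, 0]) fence_section();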